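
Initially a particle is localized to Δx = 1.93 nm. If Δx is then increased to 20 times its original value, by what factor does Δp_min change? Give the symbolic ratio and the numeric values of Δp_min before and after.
Original Δp_min = 2.732 × 10^-26 kg·m/s; new Δp'_min = 1.366 × 10^-27 kg·m/s; ratio Δp'_min/Δp_min = 1/20.

From the uncertainty principle ΔxΔp ≥ ℏ/2, the minimum momentum uncertainty is Δp_min = ℏ/(2Δx).

Original (Δx = 1.93 nm = 1.930e-09 m):
Δp_min = (1.055e-34 J·s)/(2 × 1.930e-09 m) = 2.732e-26 kg·m/s

When Δx → 20Δx:
Δp'_min = ℏ/(2 × 20Δx) = (1/20) × ℏ/(2Δx) = (1/20) × Δp_min
Δp'_min = 1/20 × 2.732e-26 kg·m/s = 1.366e-27 kg·m/s

Since Δp_min ∝ 1/Δx, when Δx is increased to 20 times its original value, Δp_min decreases to 1/20 of its original value.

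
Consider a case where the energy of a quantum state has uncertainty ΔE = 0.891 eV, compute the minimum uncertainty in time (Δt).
369.367 as

Using the energy-time uncertainty principle:
ΔEΔt ≥ ℏ/2

The minimum uncertainty in time is:
Δt_min = ℏ/(2ΔE)
Δt_min = (1.055e-34 J·s) / (2 × 1.428e-19 J)
Δt_min = 3.694e-16 s = 369.367 as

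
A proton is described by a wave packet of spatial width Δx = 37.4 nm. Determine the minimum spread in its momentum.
1.410 × 10^-27 kg·m/s

For a wave packet, the spatial width Δx and momentum spread Δp are related by the uncertainty principle:
ΔxΔp ≥ ℏ/2

The minimum momentum spread is:
Δp_min = ℏ/(2Δx)
Δp_min = (1.055e-34 J·s) / (2 × 3.740e-08 m)
Δp_min = 1.410e-27 kg·m/s

A wave packet cannot have both a well-defined position and well-defined momentum.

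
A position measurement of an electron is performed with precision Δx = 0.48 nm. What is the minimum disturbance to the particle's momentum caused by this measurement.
1.099 × 10^-25 kg·m/s

The uncertainty principle implies that measuring position disturbs momentum:
ΔxΔp ≥ ℏ/2

When we measure position with precision Δx, we necessarily introduce a momentum uncertainty:
Δp ≥ ℏ/(2Δx)
Δp_min = (1.055e-34 J·s) / (2 × 4.800e-10 m)
Δp_min = 1.099e-25 kg·m/s

The more precisely we measure position, the greater the momentum disturbance.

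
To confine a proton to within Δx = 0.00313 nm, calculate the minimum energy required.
529.499 meV

Localizing a particle requires giving it sufficient momentum uncertainty:

1. From uncertainty principle: Δp ≥ ℏ/(2Δx)
   Δp_min = (1.055e-34 J·s) / (2 × 3.130e-12 m)
   Δp_min = 1.685e-23 kg·m/s

2. This momentum uncertainty corresponds to kinetic energy:
   KE ≈ (Δp)²/(2m) = (1.685e-23)²/(2 × 1.673e-27 kg)
   KE = 8.484e-20 J = 529.499 meV

Tighter localization requires more energy.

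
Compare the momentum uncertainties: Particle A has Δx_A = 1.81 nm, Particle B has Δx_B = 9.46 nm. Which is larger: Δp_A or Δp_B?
Particle A has the larger minimum momentum uncertainty, by a factor of 5.23.

For each particle, the minimum momentum uncertainty is Δp_min = ℏ/(2Δx):

Particle A: Δp_A = ℏ/(2×1.810e-09 m) = 2.913e-26 kg·m/s
Particle B: Δp_B = ℏ/(2×9.460e-09 m) = 5.574e-27 kg·m/s

Ratio: Δp_A/Δp_B = 5.23

Since Δp_min ∝ 1/Δx, the particle with smaller position uncertainty (A) has larger momentum uncertainty.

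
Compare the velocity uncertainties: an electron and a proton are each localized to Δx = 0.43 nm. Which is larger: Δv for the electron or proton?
The electron has the larger minimum velocity uncertainty, by a ratio of 1836.2.

For both particles, Δp_min = ℏ/(2Δx) = 1.226e-25 kg·m/s (same for both).

The velocity uncertainty is Δv = Δp/m:
- electron: Δv = 1.226e-25 / 9.109e-31 = 1.346e+05 m/s = 134.614 km/s
- proton: Δv = 1.226e-25 / 1.673e-27 = 7.331e+01 m/s = 73.313 m/s

Ratio: 1.346e+05 / 7.331e+01 = 1836.2

The lighter particle has larger velocity uncertainty because Δv ∝ 1/m.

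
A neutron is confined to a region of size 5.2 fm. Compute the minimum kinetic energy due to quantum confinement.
191.580 keV

Using the uncertainty principle:

1. Position uncertainty: Δx ≈ 5.200e-15 m
2. Minimum momentum uncertainty: Δp = ℏ/(2Δx) = 1.014e-20 kg·m/s
3. Minimum kinetic energy:
   KE = (Δp)²/(2m) = (1.014e-20)²/(2 × 1.675e-27 kg)
   KE = 3.069e-14 J = 191.580 keV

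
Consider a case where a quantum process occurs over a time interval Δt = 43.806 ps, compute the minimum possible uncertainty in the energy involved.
7.513 μeV

Using the energy-time uncertainty principle:
ΔEΔt ≥ ℏ/2

The minimum uncertainty in energy is:
ΔE_min = ℏ/(2Δt)
ΔE_min = (1.055e-34 J·s) / (2 × 4.381e-11 s)
ΔE_min = 1.204e-24 J = 7.513 μeV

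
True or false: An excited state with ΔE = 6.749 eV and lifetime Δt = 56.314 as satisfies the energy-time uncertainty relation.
Yes, it satisfies the uncertainty relation.

Calculate the product ΔEΔt:
ΔE = 6.749 eV = 1.081e-18 J
ΔEΔt = (1.081e-18 J) × (5.631e-17 s)
ΔEΔt = 6.089e-35 J·s

Compare to the minimum allowed value ℏ/2:
ℏ/2 = 5.273e-35 J·s

Since ΔEΔt = 6.089e-35 J·s ≥ 5.273e-35 J·s = ℏ/2,
this satisfies the uncertainty relation.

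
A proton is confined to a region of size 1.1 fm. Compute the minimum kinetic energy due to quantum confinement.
4.287 MeV

Using the uncertainty principle:

1. Position uncertainty: Δx ≈ 1.100e-15 m
2. Minimum momentum uncertainty: Δp = ℏ/(2Δx) = 4.794e-20 kg·m/s
3. Minimum kinetic energy:
   KE = (Δp)²/(2m) = (4.794e-20)²/(2 × 1.673e-27 kg)
   KE = 6.869e-13 J = 4.287 MeV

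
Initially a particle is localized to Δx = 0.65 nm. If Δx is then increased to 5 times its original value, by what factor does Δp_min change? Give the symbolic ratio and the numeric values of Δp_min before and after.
Original Δp_min = 8.112 × 10^-26 kg·m/s; new Δp'_min = 1.622 × 10^-26 kg·m/s; ratio Δp'_min/Δp_min = 1/5.

From the uncertainty principle ΔxΔp ≥ ℏ/2, the minimum momentum uncertainty is Δp_min = ℏ/(2Δx).

Original (Δx = 0.65 nm = 6.500e-10 m):
Δp_min = (1.055e-34 J·s)/(2 × 6.500e-10 m) = 8.112e-26 kg·m/s

When Δx → 5Δx:
Δp'_min = ℏ/(2 × 5Δx) = (1/5) × ℏ/(2Δx) = (1/5) × Δp_min
Δp'_min = 1/5 × 8.112e-26 kg·m/s = 1.622e-26 kg·m/s

Since Δp_min ∝ 1/Δx, when Δx is increased to 5 times its original value, Δp_min decreases to 1/5 of its original value.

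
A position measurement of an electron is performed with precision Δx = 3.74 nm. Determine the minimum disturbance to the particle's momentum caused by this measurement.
1.410 × 10^-26 kg·m/s

The uncertainty principle implies that measuring position disturbs momentum:
ΔxΔp ≥ ℏ/2

When we measure position with precision Δx, we necessarily introduce a momentum uncertainty:
Δp ≥ ℏ/(2Δx)
Δp_min = (1.055e-34 J·s) / (2 × 3.740e-09 m)
Δp_min = 1.410e-26 kg·m/s

The more precisely we measure position, the greater the momentum disturbance.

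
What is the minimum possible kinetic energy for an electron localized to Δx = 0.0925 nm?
1.113 eV

Localizing a particle requires giving it sufficient momentum uncertainty:

1. From uncertainty principle: Δp ≥ ℏ/(2Δx)
   Δp_min = (1.055e-34 J·s) / (2 × 9.250e-11 m)
   Δp_min = 5.700e-25 kg·m/s

2. This momentum uncertainty corresponds to kinetic energy:
   KE ≈ (Δp)²/(2m) = (5.700e-25)²/(2 × 9.109e-31 kg)
   KE = 1.784e-19 J = 1.113 eV

Tighter localization requires more energy.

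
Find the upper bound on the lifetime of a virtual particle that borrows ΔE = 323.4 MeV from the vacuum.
1.018 ys

Using the energy-time uncertainty principle:
ΔEΔt ≥ ℏ/2

For a virtual particle borrowing energy ΔE, the maximum lifetime is:
Δt_max = ℏ/(2ΔE)

Converting energy:
ΔE = 323.4 MeV = 5.181e-11 J

Δt_max = (1.055e-34 J·s) / (2 × 5.181e-11 J)
Δt_max = 1.018e-24 s = 1.018 ys

Virtual particles with higher borrowed energy exist for shorter times.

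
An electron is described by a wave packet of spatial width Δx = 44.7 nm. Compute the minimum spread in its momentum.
1.180 × 10^-27 kg·m/s

For a wave packet, the spatial width Δx and momentum spread Δp are related by the uncertainty principle:
ΔxΔp ≥ ℏ/2

The minimum momentum spread is:
Δp_min = ℏ/(2Δx)
Δp_min = (1.055e-34 J·s) / (2 × 4.470e-08 m)
Δp_min = 1.180e-27 kg·m/s

A wave packet cannot have both a well-defined position and well-defined momentum.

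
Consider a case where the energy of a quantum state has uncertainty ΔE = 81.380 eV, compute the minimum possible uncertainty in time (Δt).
4.044 as

Using the energy-time uncertainty principle:
ΔEΔt ≥ ℏ/2

The minimum uncertainty in time is:
Δt_min = ℏ/(2ΔE)
Δt_min = (1.055e-34 J·s) / (2 × 1.304e-17 J)
Δt_min = 4.044e-18 s = 4.044 as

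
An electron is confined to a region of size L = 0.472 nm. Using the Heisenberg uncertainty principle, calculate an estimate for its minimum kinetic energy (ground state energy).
42.754 meV

Using the uncertainty principle to estimate ground state energy:

1. The position uncertainty is approximately the confinement size:
   Δx ≈ L = 4.720e-10 m

2. From ΔxΔp ≥ ℏ/2, the minimum momentum uncertainty is:
   Δp ≈ ℏ/(2L) = 1.117e-25 kg·m/s

3. The kinetic energy is approximately:
   KE ≈ (Δp)²/(2m) = (1.117e-25)²/(2 × 9.109e-31 kg)
   KE ≈ 6.850e-21 J = 42.754 meV

This is an order-of-magnitude estimate of the ground state energy.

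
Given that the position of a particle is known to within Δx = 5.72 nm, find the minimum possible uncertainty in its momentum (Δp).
9.218 × 10^-27 kg·m/s

Using the Heisenberg uncertainty principle:
ΔxΔp ≥ ℏ/2

The minimum uncertainty in momentum is:
Δp_min = ℏ/(2Δx)
Δp_min = (1.055e-34 J·s) / (2 × 5.720e-09 m)
Δp_min = 9.218e-27 kg·m/s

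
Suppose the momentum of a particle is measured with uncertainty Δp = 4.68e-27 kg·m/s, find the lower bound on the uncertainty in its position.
11.267 nm

Using the Heisenberg uncertainty principle:
ΔxΔp ≥ ℏ/2

The minimum uncertainty in position is:
Δx_min = ℏ/(2Δp)
Δx_min = (1.055e-34 J·s) / (2 × 4.680e-27 kg·m/s)
Δx_min = 1.127e-08 m = 11.267 nm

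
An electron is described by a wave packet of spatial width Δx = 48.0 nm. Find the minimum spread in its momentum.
1.099 × 10^-27 kg·m/s

For a wave packet, the spatial width Δx and momentum spread Δp are related by the uncertainty principle:
ΔxΔp ≥ ℏ/2

The minimum momentum spread is:
Δp_min = ℏ/(2Δx)
Δp_min = (1.055e-34 J·s) / (2 × 4.800e-08 m)
Δp_min = 1.099e-27 kg·m/s

A wave packet cannot have both a well-defined position and well-defined momentum.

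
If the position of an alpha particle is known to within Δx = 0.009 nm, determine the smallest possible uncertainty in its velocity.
881.721 m/s

Using the Heisenberg uncertainty principle and Δp = mΔv:
ΔxΔp ≥ ℏ/2
Δx(mΔv) ≥ ℏ/2

The minimum uncertainty in velocity is:
Δv_min = ℏ/(2mΔx)
Δv_min = (1.055e-34 J·s) / (2 × 6.645e-27 kg × 9.000e-12 m)
Δv_min = 8.817e+02 m/s = 881.721 m/s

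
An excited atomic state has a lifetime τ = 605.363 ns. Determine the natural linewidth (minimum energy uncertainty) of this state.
543.651 peV

Using the energy-time uncertainty principle:
ΔEΔt ≥ ℏ/2

The lifetime τ represents the time uncertainty Δt.
The natural linewidth (minimum energy uncertainty) is:

ΔE = ℏ/(2τ)
ΔE = (1.055e-34 J·s) / (2 × 6.054e-07 s)
ΔE = 8.710e-29 J = 543.651 peV

This natural linewidth limits the precision of spectroscopic measurements.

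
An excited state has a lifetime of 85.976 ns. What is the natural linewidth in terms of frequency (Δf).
925.578 kHz

Using the energy-time uncertainty principle and E = hf:
ΔEΔt ≥ ℏ/2
hΔf·Δt ≥ ℏ/2

The minimum frequency uncertainty is:
Δf = ℏ/(2hτ) = 1/(4πτ)
Δf = 1/(4π × 8.598e-08 s)
Δf = 9.256e+05 Hz = 925.578 kHz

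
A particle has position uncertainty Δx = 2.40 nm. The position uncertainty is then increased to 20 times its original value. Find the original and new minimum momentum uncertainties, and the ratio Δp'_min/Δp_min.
Original Δp_min = 2.197 × 10^-26 kg·m/s; new Δp'_min = 1.099 × 10^-27 kg·m/s; ratio Δp'_min/Δp_min = 1/20.

From the uncertainty principle ΔxΔp ≥ ℏ/2, the minimum momentum uncertainty is Δp_min = ℏ/(2Δx).

Original (Δx = 2.40 nm = 2.400e-09 m):
Δp_min = (1.055e-34 J·s)/(2 × 2.400e-09 m) = 2.197e-26 kg·m/s

When Δx → 20Δx:
Δp'_min = ℏ/(2 × 20Δx) = (1/20) × ℏ/(2Δx) = (1/20) × Δp_min
Δp'_min = 1/20 × 2.197e-26 kg·m/s = 1.099e-27 kg·m/s

Since Δp_min ∝ 1/Δx, when Δx is increased to 20 times its original value, Δp_min decreases to 1/20 of its original value.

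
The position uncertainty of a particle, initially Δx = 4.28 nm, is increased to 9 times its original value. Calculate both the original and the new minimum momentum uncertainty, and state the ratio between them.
Original Δp_min = 1.232 × 10^-26 kg·m/s; new Δp'_min = 1.369 × 10^-27 kg·m/s; ratio Δp'_min/Δp_min = 1/9.

From the uncertainty principle ΔxΔp ≥ ℏ/2, the minimum momentum uncertainty is Δp_min = ℏ/(2Δx).

Original (Δx = 4.28 nm = 4.280e-09 m):
Δp_min = (1.055e-34 J·s)/(2 × 4.280e-09 m) = 1.232e-26 kg·m/s

When Δx → 9Δx:
Δp'_min = ℏ/(2 × 9Δx) = (1/9) × ℏ/(2Δx) = (1/9) × Δp_min
Δp'_min = 1/9 × 1.232e-26 kg·m/s = 1.369e-27 kg·m/s

Since Δp_min ∝ 1/Δx, when Δx is increased to 9 times its original value, Δp_min decreases to 1/9 of its original value.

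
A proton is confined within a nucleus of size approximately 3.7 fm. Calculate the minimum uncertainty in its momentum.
1.425 × 10^-20 kg·m/s

Using the Heisenberg uncertainty principle:
ΔxΔp ≥ ℏ/2

With Δx ≈ L = 3.700e-15 m (the confinement size):
Δp_min = ℏ/(2Δx)
Δp_min = (1.055e-34 J·s) / (2 × 3.700e-15 m)
Δp_min = 1.425e-20 kg·m/s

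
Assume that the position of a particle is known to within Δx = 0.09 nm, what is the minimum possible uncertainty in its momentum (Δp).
5.859 × 10^-25 kg·m/s

Using the Heisenberg uncertainty principle:
ΔxΔp ≥ ℏ/2

The minimum uncertainty in momentum is:
Δp_min = ℏ/(2Δx)
Δp_min = (1.055e-34 J·s) / (2 × 9.000e-11 m)
Δp_min = 5.859e-25 kg·m/s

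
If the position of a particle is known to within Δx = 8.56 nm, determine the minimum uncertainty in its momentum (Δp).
6.160 × 10^-27 kg·m/s

Using the Heisenberg uncertainty principle:
ΔxΔp ≥ ℏ/2

The minimum uncertainty in momentum is:
Δp_min = ℏ/(2Δx)
Δp_min = (1.055e-34 J·s) / (2 × 8.560e-09 m)
Δp_min = 6.160e-27 kg·m/s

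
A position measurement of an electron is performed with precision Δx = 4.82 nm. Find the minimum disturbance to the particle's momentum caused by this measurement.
1.094 × 10^-26 kg·m/s

The uncertainty principle implies that measuring position disturbs momentum:
ΔxΔp ≥ ℏ/2

When we measure position with precision Δx, we necessarily introduce a momentum uncertainty:
Δp ≥ ℏ/(2Δx)
Δp_min = (1.055e-34 J·s) / (2 × 4.820e-09 m)
Δp_min = 1.094e-26 kg·m/s

The more precisely we measure position, the greater the momentum disturbance.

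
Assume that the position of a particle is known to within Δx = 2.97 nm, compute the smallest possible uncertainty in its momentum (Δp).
1.775 × 10^-26 kg·m/s

Using the Heisenberg uncertainty principle:
ΔxΔp ≥ ℏ/2

The minimum uncertainty in momentum is:
Δp_min = ℏ/(2Δx)
Δp_min = (1.055e-34 J·s) / (2 × 2.970e-09 m)
Δp_min = 1.775e-26 kg·m/s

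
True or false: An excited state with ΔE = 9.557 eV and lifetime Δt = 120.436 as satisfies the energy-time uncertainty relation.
Yes, it satisfies the uncertainty relation.

Calculate the product ΔEΔt:
ΔE = 9.557 eV = 1.531e-18 J
ΔEΔt = (1.531e-18 J) × (1.204e-16 s)
ΔEΔt = 1.844e-34 J·s

Compare to the minimum allowed value ℏ/2:
ℏ/2 = 5.273e-35 J·s

Since ΔEΔt = 1.844e-34 J·s ≥ 5.273e-35 J·s = ℏ/2,
this satisfies the uncertainty relation.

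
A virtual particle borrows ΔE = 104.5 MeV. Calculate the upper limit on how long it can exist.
3.149 ys

Using the energy-time uncertainty principle:
ΔEΔt ≥ ℏ/2

For a virtual particle borrowing energy ΔE, the maximum lifetime is:
Δt_max = ℏ/(2ΔE)

Converting energy:
ΔE = 104.5 MeV = 1.674e-11 J

Δt_max = (1.055e-34 J·s) / (2 × 1.674e-11 J)
Δt_max = 3.149e-24 s = 3.149 ys

Virtual particles with higher borrowed energy exist for shorter times.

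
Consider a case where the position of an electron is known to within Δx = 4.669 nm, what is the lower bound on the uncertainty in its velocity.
12.397 km/s

Using the Heisenberg uncertainty principle and Δp = mΔv:
ΔxΔp ≥ ℏ/2
Δx(mΔv) ≥ ℏ/2

The minimum uncertainty in velocity is:
Δv_min = ℏ/(2mΔx)
Δv_min = (1.055e-34 J·s) / (2 × 9.109e-31 kg × 4.669e-09 m)
Δv_min = 1.240e+04 m/s = 12.397 km/s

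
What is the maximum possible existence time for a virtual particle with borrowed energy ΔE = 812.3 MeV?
4.052 × 10^-25 s

Using the energy-time uncertainty principle:
ΔEΔt ≥ ℏ/2

For a virtual particle borrowing energy ΔE, the maximum lifetime is:
Δt_max = ℏ/(2ΔE)

Converting energy:
ΔE = 812.3 MeV = 1.301e-10 J

Δt_max = (1.055e-34 J·s) / (2 × 1.301e-10 J)
Δt_max = 4.052e-25 s = 4.052 × 10^-25 s

Virtual particles with higher borrowed energy exist for shorter times.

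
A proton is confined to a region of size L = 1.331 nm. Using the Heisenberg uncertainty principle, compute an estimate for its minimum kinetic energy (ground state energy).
2.928 μeV

Using the uncertainty principle to estimate ground state energy:

1. The position uncertainty is approximately the confinement size:
   Δx ≈ L = 1.331e-09 m

2. From ΔxΔp ≥ ℏ/2, the minimum momentum uncertainty is:
   Δp ≈ ℏ/(2L) = 3.962e-26 kg·m/s

3. The kinetic energy is approximately:
   KE ≈ (Δp)²/(2m) = (3.962e-26)²/(2 × 1.673e-27 kg)
   KE ≈ 4.691e-25 J = 2.928 μeV

This is an order-of-magnitude estimate of the ground state energy.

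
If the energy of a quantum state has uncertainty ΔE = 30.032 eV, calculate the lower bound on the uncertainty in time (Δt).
10.959 as

Using the energy-time uncertainty principle:
ΔEΔt ≥ ℏ/2

The minimum uncertainty in time is:
Δt_min = ℏ/(2ΔE)
Δt_min = (1.055e-34 J·s) / (2 × 4.812e-18 J)
Δt_min = 1.096e-17 s = 10.959 as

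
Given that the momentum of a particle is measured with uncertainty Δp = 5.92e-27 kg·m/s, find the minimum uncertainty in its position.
8.907 nm

Using the Heisenberg uncertainty principle:
ΔxΔp ≥ ℏ/2

The minimum uncertainty in position is:
Δx_min = ℏ/(2Δp)
Δx_min = (1.055e-34 J·s) / (2 × 5.920e-27 kg·m/s)
Δx_min = 8.907e-09 m = 8.907 nm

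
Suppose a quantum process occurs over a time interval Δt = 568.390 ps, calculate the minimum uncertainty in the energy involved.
579.014 neV

Using the energy-time uncertainty principle:
ΔEΔt ≥ ℏ/2

The minimum uncertainty in energy is:
ΔE_min = ℏ/(2Δt)
ΔE_min = (1.055e-34 J·s) / (2 × 5.684e-10 s)
ΔE_min = 9.277e-26 J = 579.014 neV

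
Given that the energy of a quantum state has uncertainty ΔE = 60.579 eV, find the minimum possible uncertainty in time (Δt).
5.433 as

Using the energy-time uncertainty principle:
ΔEΔt ≥ ℏ/2

The minimum uncertainty in time is:
Δt_min = ℏ/(2ΔE)
Δt_min = (1.055e-34 J·s) / (2 × 9.706e-18 J)
Δt_min = 5.433e-18 s = 5.433 as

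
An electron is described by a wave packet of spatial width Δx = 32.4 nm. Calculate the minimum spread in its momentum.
1.627 × 10^-27 kg·m/s

For a wave packet, the spatial width Δx and momentum spread Δp are related by the uncertainty principle:
ΔxΔp ≥ ℏ/2

The minimum momentum spread is:
Δp_min = ℏ/(2Δx)
Δp_min = (1.055e-34 J·s) / (2 × 3.240e-08 m)
Δp_min = 1.627e-27 kg·m/s

A wave packet cannot have both a well-defined position and well-defined momentum.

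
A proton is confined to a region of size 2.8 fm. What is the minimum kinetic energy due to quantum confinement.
661.665 keV

Using the uncertainty principle:

1. Position uncertainty: Δx ≈ 2.800e-15 m
2. Minimum momentum uncertainty: Δp = ℏ/(2Δx) = 1.883e-20 kg·m/s
3. Minimum kinetic energy:
   KE = (Δp)²/(2m) = (1.883e-20)²/(2 × 1.673e-27 kg)
   KE = 1.060e-13 J = 661.665 keV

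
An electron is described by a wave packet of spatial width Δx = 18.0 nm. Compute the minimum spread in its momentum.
2.929 × 10^-27 kg·m/s

For a wave packet, the spatial width Δx and momentum spread Δp are related by the uncertainty principle:
ΔxΔp ≥ ℏ/2

The minimum momentum spread is:
Δp_min = ℏ/(2Δx)
Δp_min = (1.055e-34 J·s) / (2 × 1.800e-08 m)
Δp_min = 2.929e-27 kg·m/s

A wave packet cannot have both a well-defined position and well-defined momentum.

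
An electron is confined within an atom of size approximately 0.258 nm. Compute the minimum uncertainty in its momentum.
2.044 × 10^-25 kg·m/s

Using the Heisenberg uncertainty principle:
ΔxΔp ≥ ℏ/2

With Δx ≈ L = 2.580e-10 m (the confinement size):
Δp_min = ℏ/(2Δx)
Δp_min = (1.055e-34 J·s) / (2 × 2.580e-10 m)
Δp_min = 2.044e-25 kg·m/s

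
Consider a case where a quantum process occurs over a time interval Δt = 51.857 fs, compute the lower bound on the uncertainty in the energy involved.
6.346 meV

Using the energy-time uncertainty principle:
ΔEΔt ≥ ℏ/2

The minimum uncertainty in energy is:
ΔE_min = ℏ/(2Δt)
ΔE_min = (1.055e-34 J·s) / (2 × 5.186e-14 s)
ΔE_min = 1.017e-21 J = 6.346 meV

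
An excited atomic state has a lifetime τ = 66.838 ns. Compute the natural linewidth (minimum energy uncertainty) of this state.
4.924 neV

Using the energy-time uncertainty principle:
ΔEΔt ≥ ℏ/2

The lifetime τ represents the time uncertainty Δt.
The natural linewidth (minimum energy uncertainty) is:

ΔE = ℏ/(2τ)
ΔE = (1.055e-34 J·s) / (2 × 6.684e-08 s)
ΔE = 7.889e-28 J = 4.924 neV

This natural linewidth limits the precision of spectroscopic measurements.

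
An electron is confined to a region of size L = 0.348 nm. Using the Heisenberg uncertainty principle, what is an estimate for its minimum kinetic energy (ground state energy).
78.651 meV

Using the uncertainty principle to estimate ground state energy:

1. The position uncertainty is approximately the confinement size:
   Δx ≈ L = 3.480e-10 m

2. From ΔxΔp ≥ ℏ/2, the minimum momentum uncertainty is:
   Δp ≈ ℏ/(2L) = 1.515e-25 kg·m/s

3. The kinetic energy is approximately:
   KE ≈ (Δp)²/(2m) = (1.515e-25)²/(2 × 9.109e-31 kg)
   KE ≈ 1.260e-20 J = 78.651 meV

This is an order-of-magnitude estimate of the ground state energy.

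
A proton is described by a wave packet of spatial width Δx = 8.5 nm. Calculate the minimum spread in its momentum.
6.203 × 10^-27 kg·m/s

For a wave packet, the spatial width Δx and momentum spread Δp are related by the uncertainty principle:
ΔxΔp ≥ ℏ/2

The minimum momentum spread is:
Δp_min = ℏ/(2Δx)
Δp_min = (1.055e-34 J·s) / (2 × 8.500e-09 m)
Δp_min = 6.203e-27 kg·m/s

A wave packet cannot have both a well-defined position and well-defined momentum.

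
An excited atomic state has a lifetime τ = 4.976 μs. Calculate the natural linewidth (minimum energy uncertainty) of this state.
66.139 peV

Using the energy-time uncertainty principle:
ΔEΔt ≥ ℏ/2

The lifetime τ represents the time uncertainty Δt.
The natural linewidth (minimum energy uncertainty) is:

ΔE = ℏ/(2τ)
ΔE = (1.055e-34 J·s) / (2 × 4.976e-06 s)
ΔE = 1.060e-29 J = 66.139 peV

This natural linewidth limits the precision of spectroscopic measurements.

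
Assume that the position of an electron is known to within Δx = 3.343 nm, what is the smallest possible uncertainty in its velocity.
17.315 km/s

Using the Heisenberg uncertainty principle and Δp = mΔv:
ΔxΔp ≥ ℏ/2
Δx(mΔv) ≥ ℏ/2

The minimum uncertainty in velocity is:
Δv_min = ℏ/(2mΔx)
Δv_min = (1.055e-34 J·s) / (2 × 9.109e-31 kg × 3.343e-09 m)
Δv_min = 1.731e+04 m/s = 17.315 km/s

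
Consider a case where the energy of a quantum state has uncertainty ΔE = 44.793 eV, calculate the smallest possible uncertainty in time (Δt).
7.347 as

Using the energy-time uncertainty principle:
ΔEΔt ≥ ℏ/2

The minimum uncertainty in time is:
Δt_min = ℏ/(2ΔE)
Δt_min = (1.055e-34 J·s) / (2 × 7.177e-18 J)
Δt_min = 7.347e-18 s = 7.347 as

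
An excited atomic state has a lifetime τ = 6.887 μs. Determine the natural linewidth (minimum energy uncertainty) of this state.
47.787 peV

Using the energy-time uncertainty principle:
ΔEΔt ≥ ℏ/2

The lifetime τ represents the time uncertainty Δt.
The natural linewidth (minimum energy uncertainty) is:

ΔE = ℏ/(2τ)
ΔE = (1.055e-34 J·s) / (2 × 6.887e-06 s)
ΔE = 7.656e-30 J = 47.787 peV

This natural linewidth limits the precision of spectroscopic measurements.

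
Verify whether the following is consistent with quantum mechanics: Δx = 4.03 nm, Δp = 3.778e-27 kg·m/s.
No, it violates the uncertainty principle (impossible measurement).

Calculate the product ΔxΔp:
ΔxΔp = (4.030e-09 m) × (3.778e-27 kg·m/s)
ΔxΔp = 1.523e-35 J·s

Compare to the minimum allowed value ℏ/2:
ℏ/2 = 5.273e-35 J·s

Since ΔxΔp = 1.523e-35 J·s < 5.273e-35 J·s = ℏ/2,
the measurement violates the uncertainty principle.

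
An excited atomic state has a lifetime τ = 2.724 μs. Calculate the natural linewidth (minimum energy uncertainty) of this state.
120.817 peV

Using the energy-time uncertainty principle:
ΔEΔt ≥ ℏ/2

The lifetime τ represents the time uncertainty Δt.
The natural linewidth (minimum energy uncertainty) is:

ΔE = ℏ/(2τ)
ΔE = (1.055e-34 J·s) / (2 × 2.724e-06 s)
ΔE = 1.936e-29 J = 120.817 peV

This natural linewidth limits the precision of spectroscopic measurements.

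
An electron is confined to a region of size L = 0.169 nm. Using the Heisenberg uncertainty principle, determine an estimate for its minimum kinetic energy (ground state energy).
333.495 meV

Using the uncertainty principle to estimate ground state energy:

1. The position uncertainty is approximately the confinement size:
   Δx ≈ L = 1.690e-10 m

2. From ΔxΔp ≥ ℏ/2, the minimum momentum uncertainty is:
   Δp ≈ ℏ/(2L) = 3.120e-25 kg·m/s

3. The kinetic energy is approximately:
   KE ≈ (Δp)²/(2m) = (3.120e-25)²/(2 × 9.109e-31 kg)
   KE ≈ 5.343e-20 J = 333.495 meV

This is an order-of-magnitude estimate of the ground state energy.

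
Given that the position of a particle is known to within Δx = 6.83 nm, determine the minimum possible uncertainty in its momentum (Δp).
7.720 × 10^-27 kg·m/s

Using the Heisenberg uncertainty principle:
ΔxΔp ≥ ℏ/2

The minimum uncertainty in momentum is:
Δp_min = ℏ/(2Δx)
Δp_min = (1.055e-34 J·s) / (2 × 6.830e-09 m)
Δp_min = 7.720e-27 kg·m/s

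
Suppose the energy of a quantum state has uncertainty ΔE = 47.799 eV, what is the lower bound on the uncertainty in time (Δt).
6.885 as

Using the energy-time uncertainty principle:
ΔEΔt ≥ ℏ/2

The minimum uncertainty in time is:
Δt_min = ℏ/(2ΔE)
Δt_min = (1.055e-34 J·s) / (2 × 7.658e-18 J)
Δt_min = 6.885e-18 s = 6.885 as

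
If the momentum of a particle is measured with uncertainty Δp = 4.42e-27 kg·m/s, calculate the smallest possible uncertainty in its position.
11.930 nm

Using the Heisenberg uncertainty principle:
ΔxΔp ≥ ℏ/2

The minimum uncertainty in position is:
Δx_min = ℏ/(2Δp)
Δx_min = (1.055e-34 J·s) / (2 × 4.420e-27 kg·m/s)
Δx_min = 1.193e-08 m = 11.930 nm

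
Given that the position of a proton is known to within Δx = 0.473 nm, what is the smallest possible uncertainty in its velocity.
66.648 m/s

Using the Heisenberg uncertainty principle and Δp = mΔv:
ΔxΔp ≥ ℏ/2
Δx(mΔv) ≥ ℏ/2

The minimum uncertainty in velocity is:
Δv_min = ℏ/(2mΔx)
Δv_min = (1.055e-34 J·s) / (2 × 1.673e-27 kg × 4.730e-10 m)
Δv_min = 6.665e+01 m/s = 66.648 m/s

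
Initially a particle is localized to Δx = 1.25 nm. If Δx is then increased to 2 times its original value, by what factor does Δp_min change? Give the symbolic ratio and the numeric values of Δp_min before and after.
Original Δp_min = 4.218 × 10^-26 kg·m/s; new Δp'_min = 2.109 × 10^-26 kg·m/s; ratio Δp'_min/Δp_min = 1/2.

From the uncertainty principle ΔxΔp ≥ ℏ/2, the minimum momentum uncertainty is Δp_min = ℏ/(2Δx).

Original (Δx = 1.25 nm = 1.250e-09 m):
Δp_min = (1.055e-34 J·s)/(2 × 1.250e-09 m) = 4.218e-26 kg·m/s

When Δx → 2Δx:
Δp'_min = ℏ/(2 × 2Δx) = (1/2) × ℏ/(2Δx) = (1/2) × Δp_min
Δp'_min = 1/2 × 4.218e-26 kg·m/s = 2.109e-26 kg·m/s

Since Δp_min ∝ 1/Δx, when Δx is increased to 2 times its original value, Δp_min decreases to 1/2 of its original value.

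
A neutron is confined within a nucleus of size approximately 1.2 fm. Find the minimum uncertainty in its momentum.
4.394 × 10^-20 kg·m/s

Using the Heisenberg uncertainty principle:
ΔxΔp ≥ ℏ/2

With Δx ≈ L = 1.200e-15 m (the confinement size):
Δp_min = ℏ/(2Δx)
Δp_min = (1.055e-34 J·s) / (2 × 1.200e-15 m)
Δp_min = 4.394e-20 kg·m/s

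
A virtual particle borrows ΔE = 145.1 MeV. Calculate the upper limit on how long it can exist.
2.268 ys

Using the energy-time uncertainty principle:
ΔEΔt ≥ ℏ/2

For a virtual particle borrowing energy ΔE, the maximum lifetime is:
Δt_max = ℏ/(2ΔE)

Converting energy:
ΔE = 145.1 MeV = 2.325e-11 J

Δt_max = (1.055e-34 J·s) / (2 × 2.325e-11 J)
Δt_max = 2.268e-24 s = 2.268 ys

Virtual particles with higher borrowed energy exist for shorter times.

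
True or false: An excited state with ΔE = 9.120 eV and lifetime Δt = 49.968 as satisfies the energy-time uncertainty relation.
Yes, it satisfies the uncertainty relation.

Calculate the product ΔEΔt:
ΔE = 9.120 eV = 1.461e-18 J
ΔEΔt = (1.461e-18 J) × (4.997e-17 s)
ΔEΔt = 7.301e-35 J·s

Compare to the minimum allowed value ℏ/2:
ℏ/2 = 5.273e-35 J·s

Since ΔEΔt = 7.301e-35 J·s ≥ 5.273e-35 J·s = ℏ/2,
this satisfies the uncertainty relation.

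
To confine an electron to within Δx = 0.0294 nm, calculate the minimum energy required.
11.020 eV

Localizing a particle requires giving it sufficient momentum uncertainty:

1. From uncertainty principle: Δp ≥ ℏ/(2Δx)
   Δp_min = (1.055e-34 J·s) / (2 × 2.940e-11 m)
   Δp_min = 1.793e-24 kg·m/s

2. This momentum uncertainty corresponds to kinetic energy:
   KE ≈ (Δp)²/(2m) = (1.793e-24)²/(2 × 9.109e-31 kg)
   KE = 1.766e-18 J = 11.020 eV

Tighter localization requires more energy.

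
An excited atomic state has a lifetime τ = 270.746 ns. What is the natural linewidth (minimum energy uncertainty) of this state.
1.216 neV

Using the energy-time uncertainty principle:
ΔEΔt ≥ ℏ/2

The lifetime τ represents the time uncertainty Δt.
The natural linewidth (minimum energy uncertainty) is:

ΔE = ℏ/(2τ)
ΔE = (1.055e-34 J·s) / (2 × 2.707e-07 s)
ΔE = 1.948e-28 J = 1.216 neV

This natural linewidth limits the precision of spectroscopic measurements.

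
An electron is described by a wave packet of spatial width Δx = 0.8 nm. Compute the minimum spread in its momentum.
6.591 × 10^-26 kg·m/s

For a wave packet, the spatial width Δx and momentum spread Δp are related by the uncertainty principle:
ΔxΔp ≥ ℏ/2

The minimum momentum spread is:
Δp_min = ℏ/(2Δx)
Δp_min = (1.055e-34 J·s) / (2 × 8.000e-10 m)
Δp_min = 6.591e-26 kg·m/s

A wave packet cannot have both a well-defined position and well-defined momentum.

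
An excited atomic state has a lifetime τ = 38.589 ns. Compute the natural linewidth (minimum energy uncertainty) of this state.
8.528 neV

Using the energy-time uncertainty principle:
ΔEΔt ≥ ℏ/2

The lifetime τ represents the time uncertainty Δt.
The natural linewidth (minimum energy uncertainty) is:

ΔE = ℏ/(2τ)
ΔE = (1.055e-34 J·s) / (2 × 3.859e-08 s)
ΔE = 1.366e-27 J = 8.528 neV

This natural linewidth limits the precision of spectroscopic measurements.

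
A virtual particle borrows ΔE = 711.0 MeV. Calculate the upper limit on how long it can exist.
4.629 × 10^-25 s

Using the energy-time uncertainty principle:
ΔEΔt ≥ ℏ/2

For a virtual particle borrowing energy ΔE, the maximum lifetime is:
Δt_max = ℏ/(2ΔE)

Converting energy:
ΔE = 711.0 MeV = 1.139e-10 J

Δt_max = (1.055e-34 J·s) / (2 × 1.139e-10 J)
Δt_max = 4.629e-25 s = 4.629 × 10^-25 s

Virtual particles with higher borrowed energy exist for shorter times.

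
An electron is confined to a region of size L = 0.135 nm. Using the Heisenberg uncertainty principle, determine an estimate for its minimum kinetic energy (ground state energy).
522.631 meV

Using the uncertainty principle to estimate ground state energy:

1. The position uncertainty is approximately the confinement size:
   Δx ≈ L = 1.350e-10 m

2. From ΔxΔp ≥ ℏ/2, the minimum momentum uncertainty is:
   Δp ≈ ℏ/(2L) = 3.906e-25 kg·m/s

3. The kinetic energy is approximately:
   KE ≈ (Δp)²/(2m) = (3.906e-25)²/(2 × 9.109e-31 kg)
   KE ≈ 8.373e-20 J = 522.631 meV

This is an order-of-magnitude estimate of the ground state energy.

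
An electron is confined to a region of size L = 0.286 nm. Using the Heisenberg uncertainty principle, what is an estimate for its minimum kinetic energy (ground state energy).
116.448 meV

Using the uncertainty principle to estimate ground state energy:

1. The position uncertainty is approximately the confinement size:
   Δx ≈ L = 2.860e-10 m

2. From ΔxΔp ≥ ℏ/2, the minimum momentum uncertainty is:
   Δp ≈ ℏ/(2L) = 1.844e-25 kg·m/s

3. The kinetic energy is approximately:
   KE ≈ (Δp)²/(2m) = (1.844e-25)²/(2 × 9.109e-31 kg)
   KE ≈ 1.866e-20 J = 116.448 meV

This is an order-of-magnitude estimate of the ground state energy.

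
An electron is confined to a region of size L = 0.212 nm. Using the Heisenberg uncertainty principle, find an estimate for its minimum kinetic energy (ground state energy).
211.929 meV

Using the uncertainty principle to estimate ground state energy:

1. The position uncertainty is approximately the confinement size:
   Δx ≈ L = 2.120e-10 m

2. From ΔxΔp ≥ ℏ/2, the minimum momentum uncertainty is:
   Δp ≈ ℏ/(2L) = 2.487e-25 kg·m/s

3. The kinetic energy is approximately:
   KE ≈ (Δp)²/(2m) = (2.487e-25)²/(2 × 9.109e-31 kg)
   KE ≈ 3.395e-20 J = 211.929 meV

This is an order-of-magnitude estimate of the ground state energy.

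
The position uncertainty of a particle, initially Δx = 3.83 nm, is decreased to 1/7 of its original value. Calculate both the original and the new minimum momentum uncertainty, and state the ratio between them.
Original Δp_min = 1.377 × 10^-26 kg·m/s; new Δp'_min = 9.637 × 10^-26 kg·m/s; ratio Δp'_min/Δp_min = 7.

From the uncertainty principle ΔxΔp ≥ ℏ/2, the minimum momentum uncertainty is Δp_min = ℏ/(2Δx).

Original (Δx = 3.83 nm = 3.830e-09 m):
Δp_min = (1.055e-34 J·s)/(2 × 3.830e-09 m) = 1.377e-26 kg·m/s

When Δx → (1/7)Δx:
Δp'_min = ℏ/(2 × (1/7)Δx) = 7 × ℏ/(2Δx) = 7 × Δp_min
Δp'_min = 7 × 1.377e-26 kg·m/s = 9.637e-26 kg·m/s

Since Δp_min ∝ 1/Δx, when Δx is decreased to 1/7 of its original value, Δp_min increases to 7 times its original value.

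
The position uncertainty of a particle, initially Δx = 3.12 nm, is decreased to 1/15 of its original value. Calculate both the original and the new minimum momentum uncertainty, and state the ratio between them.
Original Δp_min = 1.690 × 10^-26 kg·m/s; new Δp'_min = 2.535 × 10^-25 kg·m/s; ratio Δp'_min/Δp_min = 15.

From the uncertainty principle ΔxΔp ≥ ℏ/2, the minimum momentum uncertainty is Δp_min = ℏ/(2Δx).

Original (Δx = 3.12 nm = 3.120e-09 m):
Δp_min = (1.055e-34 J·s)/(2 × 3.120e-09 m) = 1.690e-26 kg·m/s

When Δx → (1/15)Δx:
Δp'_min = ℏ/(2 × (1/15)Δx) = 15 × ℏ/(2Δx) = 15 × Δp_min
Δp'_min = 15 × 1.690e-26 kg·m/s = 2.535e-25 kg·m/s

Since Δp_min ∝ 1/Δx, when Δx is decreased to 1/15 of its original value, Δp_min increases to 15 times its original value.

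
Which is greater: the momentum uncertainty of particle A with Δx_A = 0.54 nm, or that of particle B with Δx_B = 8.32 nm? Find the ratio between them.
Particle A has the larger minimum momentum uncertainty, by a factor of 15.41.

For each particle, the minimum momentum uncertainty is Δp_min = ℏ/(2Δx):

Particle A: Δp_A = ℏ/(2×5.400e-10 m) = 9.765e-26 kg·m/s
Particle B: Δp_B = ℏ/(2×8.320e-09 m) = 6.338e-27 kg·m/s

Ratio: Δp_A/Δp_B = 15.41

Since Δp_min ∝ 1/Δx, the particle with smaller position uncertainty (A) has larger momentum uncertainty.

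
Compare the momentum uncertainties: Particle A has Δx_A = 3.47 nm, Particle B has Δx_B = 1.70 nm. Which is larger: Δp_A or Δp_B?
Particle B has the larger minimum momentum uncertainty, by a factor of 2.04.

For each particle, the minimum momentum uncertainty is Δp_min = ℏ/(2Δx):

Particle A: Δp_A = ℏ/(2×3.470e-09 m) = 1.520e-26 kg·m/s
Particle B: Δp_B = ℏ/(2×1.700e-09 m) = 3.102e-26 kg·m/s

Ratio: Δp_B/Δp_A = 2.04

Since Δp_min ∝ 1/Δx, the particle with smaller position uncertainty (B) has larger momentum uncertainty.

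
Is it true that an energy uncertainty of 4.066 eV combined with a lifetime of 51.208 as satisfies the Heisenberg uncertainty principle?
No, it violates the uncertainty relation.

Calculate the product ΔEΔt:
ΔE = 4.066 eV = 6.514e-19 J
ΔEΔt = (6.514e-19 J) × (5.121e-17 s)
ΔEΔt = 3.336e-35 J·s

Compare to the minimum allowed value ℏ/2:
ℏ/2 = 5.273e-35 J·s

Since ΔEΔt = 3.336e-35 J·s < 5.273e-35 J·s = ℏ/2,
this violates the uncertainty relation.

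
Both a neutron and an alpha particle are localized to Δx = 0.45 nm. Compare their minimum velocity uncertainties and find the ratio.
The neutron has the larger minimum velocity uncertainty, by a ratio of 4.0.

For both particles, Δp_min = ℏ/(2Δx) = 1.172e-25 kg·m/s (same for both).

The velocity uncertainty is Δv = Δp/m:
- neutron: Δv = 1.172e-25 / 1.675e-27 = 6.996e+01 m/s = 69.958 m/s
- alpha particle: Δv = 1.172e-25 / 6.645e-27 = 1.763e+01 m/s = 17.634 m/s

Ratio: 6.996e+01 / 1.763e+01 = 4.0

The lighter particle has larger velocity uncertainty because Δv ∝ 1/m.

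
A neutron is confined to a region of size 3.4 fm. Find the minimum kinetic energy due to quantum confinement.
448.124 keV

Using the uncertainty principle:

1. Position uncertainty: Δx ≈ 3.400e-15 m
2. Minimum momentum uncertainty: Δp = ℏ/(2Δx) = 1.551e-20 kg·m/s
3. Minimum kinetic energy:
   KE = (Δp)²/(2m) = (1.551e-20)²/(2 × 1.675e-27 kg)
   KE = 7.180e-14 J = 448.124 keV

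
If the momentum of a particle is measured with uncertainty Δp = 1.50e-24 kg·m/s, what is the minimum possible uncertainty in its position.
35.152 pm

Using the Heisenberg uncertainty principle:
ΔxΔp ≥ ℏ/2

The minimum uncertainty in position is:
Δx_min = ℏ/(2Δp)
Δx_min = (1.055e-34 J·s) / (2 × 1.500e-24 kg·m/s)
Δx_min = 3.515e-11 m = 35.152 pm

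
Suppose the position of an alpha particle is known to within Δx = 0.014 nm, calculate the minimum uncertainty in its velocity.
566.820 m/s

Using the Heisenberg uncertainty principle and Δp = mΔv:
ΔxΔp ≥ ℏ/2
Δx(mΔv) ≥ ℏ/2

The minimum uncertainty in velocity is:
Δv_min = ℏ/(2mΔx)
Δv_min = (1.055e-34 J·s) / (2 × 6.645e-27 kg × 1.400e-11 m)
Δv_min = 5.668e+02 m/s = 566.820 m/s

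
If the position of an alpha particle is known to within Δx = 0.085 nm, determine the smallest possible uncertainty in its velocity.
93.359 m/s

Using the Heisenberg uncertainty principle and Δp = mΔv:
ΔxΔp ≥ ℏ/2
Δx(mΔv) ≥ ℏ/2

The minimum uncertainty in velocity is:
Δv_min = ℏ/(2mΔx)
Δv_min = (1.055e-34 J·s) / (2 × 6.645e-27 kg × 8.500e-11 m)
Δv_min = 9.336e+01 m/s = 93.359 m/s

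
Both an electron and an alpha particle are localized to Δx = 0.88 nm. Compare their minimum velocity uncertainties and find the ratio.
The electron has the larger minimum velocity uncertainty, by a ratio of 7294.3.

For both particles, Δp_min = ℏ/(2Δx) = 5.992e-26 kg·m/s (same for both).

The velocity uncertainty is Δv = Δp/m:
- electron: Δv = 5.992e-26 / 9.109e-31 = 6.578e+04 m/s = 65.777 km/s
- alpha particle: Δv = 5.992e-26 / 6.645e-27 = 9.018e+00 m/s = 9.018 m/s

Ratio: 6.578e+04 / 9.018e+00 = 7294.3

The lighter particle has larger velocity uncertainty because Δv ∝ 1/m.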